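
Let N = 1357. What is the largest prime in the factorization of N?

1357 = 23 · 59
59 is prime.
So 1357 = 23 · 59; the largest prime factor is 59.

59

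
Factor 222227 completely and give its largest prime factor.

97

222227 = 29 · 7663
7663 = 79 · 97
97 is prime.
So 222227 = 29 · 79 · 97; the largest prime factor is 97.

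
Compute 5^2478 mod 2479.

5^1 ≡ 5 (mod 2479)
5^2 ≡ 5^2 = 25 ≡ 25 (mod 2479)
5^4 ≡ 25^2 = 625 ≡ 625 (mod 2479)
5^8 ≡ 625^2 = 390625 ≡ 1422 (mod 2479)
5^16 ≡ 1422^2 = 2022084 ≡ 1699 (mod 2479)
5^32 ≡ 1699^2 = 2886601 ≡ 1045 (mod 2479)
5^64 ≡ 1045^2 = 1092025 ≡ 1265 (mod 2479)
5^128 ≡ 1265^2 = 1600225 ≡ 1270 (mod 2479)
5^256 ≡ 1270^2 = 1612900 ≡ 1550 (mod 2479)
5^512 ≡ 1550^2 = 2402500 ≡ 349 (mod 2479)
5^1024 ≡ 349^2 = 121801 ≡ 330 (mod 2479)
5^2048 ≡ 330^2 = 108900 ≡ 2303 (mod 2479)
2478 = 2048 + 256 + 128 + 32 + 8 + 4 + 2 in binary powers of 2.
So 5^2478 ≡ 2303 · 1550 · 1270 · 1045 · 1422 · 625 · 25 ≡ 545 (mod 2479).
Since 545 ≠ 1, base 5 is a Fermat witness: 2479 is composite.

545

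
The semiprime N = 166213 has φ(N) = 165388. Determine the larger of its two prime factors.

479

φ(n) = (p−1)(q−1) = n − (p+q) + 1, so p + q = 166213 − 165388 + 1 = 826.
p and q are the roots of t² − 826t + 166213 = 0.
Discriminant: 826² − 4·166213 = 682276 − 664852 = 17424; √17424 = 132.
q = (826 − 132)/2 = 347, p = (826 + 132)/2 = 479.
Check: 347 · 479 = 166213.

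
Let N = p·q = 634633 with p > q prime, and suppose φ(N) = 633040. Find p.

φ(n) = (p−1)(q−1) = n − (p+q) + 1, so p + q = 634633 − 633040 + 1 = 1594.
p and q are the roots of t² − 1594t + 634633 = 0.
Discriminant: 1594² − 4·634633 = 2540836 − 2538532 = 2304; √2304 = 48.
q = (1594 − 48)/2 = 773, p = (1594 + 48)/2 = 821.
Check: 773 · 821 = 634633.

821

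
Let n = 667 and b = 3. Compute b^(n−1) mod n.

660

3^1 ≡ 3 (mod 667)
3^2 ≡ 3^2 = 9 ≡ 9 (mod 667)
3^4 ≡ 9^2 = 81 ≡ 81 (mod 667)
3^8 ≡ 81^2 = 6561 ≡ 558 (mod 667)
3^16 ≡ 558^2 = 311364 ≡ 542 (mod 667)
3^32 ≡ 542^2 = 293764 ≡ 284 (mod 667)
3^64 ≡ 284^2 = 80656 ≡ 616 (mod 667)
3^128 ≡ 616^2 = 379456 ≡ 600 (mod 667)
3^256 ≡ 600^2 = 360000 ≡ 487 (mod 667)
3^512 ≡ 487^2 = 237169 ≡ 384 (mod 667)
666 = 512 + 128 + 16 + 8 + 2 in binary powers of 2.
So 3^666 ≡ 384 · 600 · 542 · 558 · 9 ≡ 660 (mod 667).
Since 660 ≠ 1, base 3 is a Fermat witness: 667 is composite.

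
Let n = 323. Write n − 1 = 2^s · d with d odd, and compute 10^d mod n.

78

323 − 1 = 322 = 2^1 · 161, so d = 161.
10^1 ≡ 10 (mod 323)
10^2 ≡ 10^2 = 100 ≡ 100 (mod 323)
10^4 ≡ 100^2 = 10000 ≡ 310 (mod 323)
10^8 ≡ 310^2 = 96100 ≡ 169 (mod 323)
10^16 ≡ 169^2 = 28561 ≡ 137 (mod 323)
10^32 ≡ 137^2 = 18769 ≡ 35 (mod 323)
10^64 ≡ 35^2 = 1225 ≡ 256 (mod 323)
10^128 ≡ 256^2 = 65536 ≡ 290 (mod 323)
161 = 128 + 32 + 1 in binary powers of 2.
So 10^161 ≡ 290 · 35 · 10 ≡ 78 (mod 323).
Squaring chain: 78; never reaches −1, so base 10 is a Miller–Rabin witness that 323 is composite.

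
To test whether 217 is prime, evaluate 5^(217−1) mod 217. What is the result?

1

5^1 ≡ 5 (mod 217)
5^2 ≡ 5^2 = 25 ≡ 25 (mod 217)
5^4 ≡ 25^2 = 625 ≡ 191 (mod 217)
5^8 ≡ 191^2 = 36481 ≡ 25 (mod 217)
5^16 ≡ 25^2 = 625 ≡ 191 (mod 217)
5^32 ≡ 191^2 = 36481 ≡ 25 (mod 217)
5^64 ≡ 25^2 = 625 ≡ 191 (mod 217)
5^128 ≡ 191^2 = 36481 ≡ 25 (mod 217)
216 = 128 + 64 + 16 + 8 in binary powers of 2.
So 5^216 ≡ 25 · 191 · 191 · 25 ≡ 1 (mod 217).
Since the result is 1, base 5 gives no evidence that 217 is composite.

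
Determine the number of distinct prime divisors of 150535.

5

150535 = 5 · 30107
30107 = 7 · 4301
4301 = 11 · 391
391 = 17 · 23
150535 = 5 · 7 · 11 · 17 · 23, which has 5 distinct prime factors.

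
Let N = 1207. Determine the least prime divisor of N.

17

1207 is odd.
Digit sum 10, not divisible by 3.
Ends in 7: not divisible by 5.
7: 1207 = 7·172 + 3
11: 1207 = 11·109 + 8
13: 1207 = 13·92 + 11
17: 1207 = 17·71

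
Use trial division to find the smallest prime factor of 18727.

61

18727 is odd.
Digit sum 25, not divisible by 3.
Ends in 7: not divisible by 5.
7: 18727 = 7·2675 + 2
11: 18727 = 11·1702 + 5
13: 18727 = 13·1440 + 7
17: 18727 = 17·1101 + 10
19: 18727 = 19·985 + 12
23: 18727 = 23·814 + 5
29: 18727 = 29·645 + 22
31: 18727 = 31·604 + 3
37: 18727 = 37·506 + 5
41: 18727 = 41·456 + 31
43: 18727 = 43·435 + 22
47: 18727 = 47·398 + 21
53: 18727 = 53·353 + 18
59: 18727 = 59·317 + 24
61: 18727 = 61·307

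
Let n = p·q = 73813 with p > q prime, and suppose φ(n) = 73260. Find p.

φ(n) = (p−1)(q−1) = n − (p+q) + 1, so p + q = 73813 − 73260 + 1 = 554.
p and q are the roots of t² − 554t + 73813 = 0.
Discriminant: 554² − 4·73813 = 306916 − 295252 = 11664; √11664 = 108.
q = (554 − 108)/2 = 223, p = (554 + 108)/2 = 331.
Check: 223 · 331 = 73813.

331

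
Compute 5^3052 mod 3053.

522

5^1 ≡ 5 (mod 3053)
5^2 ≡ 5^2 = 25 ≡ 25 (mod 3053)
5^4 ≡ 25^2 = 625 ≡ 625 (mod 3053)
5^8 ≡ 625^2 = 390625 ≡ 2894 (mod 3053)
5^16 ≡ 2894^2 = 8375236 ≡ 857 (mod 3053)
5^32 ≡ 857^2 = 734449 ≡ 1729 (mod 3053)
5^64 ≡ 1729^2 = 2989441 ≡ 554 (mod 3053)
5^128 ≡ 554^2 = 306916 ≡ 1616 (mod 3053)
5^256 ≡ 1616^2 = 2611456 ≡ 1141 (mod 3053)
5^512 ≡ 1141^2 = 1301881 ≡ 1303 (mod 3053)
5^1024 ≡ 1303^2 = 1697809 ≡ 341 (mod 3053)
5^2048 ≡ 341^2 = 116281 ≡ 267 (mod 3053)
3052 = 2048 + 512 + 256 + 128 + 64 + 32 + 8 + 4 in binary powers of 2.
So 5^3052 ≡ 267 · 1303 · 1141 · 1616 · 554 · 1729 · 2894 · 625 ≡ 522 (mod 3053).
Since 522 ≠ 1, base 5 is a Fermat witness: 3053 is composite.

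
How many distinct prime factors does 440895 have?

6

440895 = 3 · 146965
146965 = 5 · 29393
29393 = 7 · 4199
4199 = 13 · 323
323 = 17 · 19
440895 = 3 · 5 · 7 · 13 · 17 · 19, which has 6 distinct prime factors.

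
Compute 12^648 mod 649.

12^1 ≡ 12 (mod 649)
12^2 ≡ 12^2 = 144 ≡ 144 (mod 649)
12^4 ≡ 144^2 = 20736 ≡ 617 (mod 649)
12^8 ≡ 617^2 = 380689 ≡ 375 (mod 649)
12^16 ≡ 375^2 = 140625 ≡ 441 (mod 649)
12^32 ≡ 441^2 = 194481 ≡ 430 (mod 649)
12^64 ≡ 430^2 = 184900 ≡ 584 (mod 649)
12^128 ≡ 584^2 = 341056 ≡ 331 (mod 649)
12^256 ≡ 331^2 = 109561 ≡ 529 (mod 649)
12^512 ≡ 529^2 = 279841 ≡ 122 (mod 649)
648 = 512 + 128 + 8 in binary powers of 2.
So 12^648 ≡ 122 · 331 · 375 ≡ 133 (mod 649).
Since 133 ≠ 1, base 12 is a Fermat witness: 649 is composite.

133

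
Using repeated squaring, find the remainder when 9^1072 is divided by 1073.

194

9^1 ≡ 9 (mod 1073)
9^2 ≡ 9^2 = 81 ≡ 81 (mod 1073)
9^4 ≡ 81^2 = 6561 ≡ 123 (mod 1073)
9^8 ≡ 123^2 = 15129 ≡ 107 (mod 1073)
9^16 ≡ 107^2 = 11449 ≡ 719 (mod 1073)
9^32 ≡ 719^2 = 516961 ≡ 848 (mod 1073)
9^64 ≡ 848^2 = 719104 ≡ 194 (mod 1073)
9^128 ≡ 194^2 = 37636 ≡ 81 (mod 1073)
9^256 ≡ 81^2 = 6561 ≡ 123 (mod 1073)
9^512 ≡ 123^2 = 15129 ≡ 107 (mod 1073)
9^1024 ≡ 107^2 = 11449 ≡ 719 (mod 1073)
1072 = 1024 + 32 + 16 in binary powers of 2.
So 9^1072 ≡ 719 · 848 · 719 ≡ 194 (mod 1073).
Since 194 ≠ 1, base 9 is a Fermat witness: 1073 is composite.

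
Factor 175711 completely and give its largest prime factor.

83

175711 = 29 · 6059
6059 = 73 · 83
83 is prime.
So 175711 = 29 · 73 · 83; the largest prime factor is 83.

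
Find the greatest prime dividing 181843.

73

181843 = 47 · 3869
3869 = 53 · 73
73 is prime.
So 181843 = 47 · 53 · 73; the largest prime factor is 73.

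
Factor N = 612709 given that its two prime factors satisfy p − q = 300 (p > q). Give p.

947

Since p = q + 300, we have 612709 = q(q + 300), so q² + 300q − 612709 = 0.
Discriminant: 300² + 4·612709 = 90000 + 2450836 = 2540836; √2540836 = 1594.
q = (−300 + 1594)/2 = 647, and p = q + 300 = 947.
Check: 647 · 947 = 612709.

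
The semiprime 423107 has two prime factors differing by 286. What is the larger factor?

809

Since p = q + 286, we have 423107 = q(q + 286), so q² + 286q − 423107 = 0.
Discriminant: 286² + 4·423107 = 81796 + 1692428 = 1774224; √1774224 = 1332.
q = (−286 + 1332)/2 = 523, and p = q + 286 = 809.
Check: 523 · 809 = 423107.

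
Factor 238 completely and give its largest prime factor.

238 = 2 · 119
119 = 7 · 17
17 is prime.
So 238 = 2 · 7 · 17; the largest prime factor is 17.

17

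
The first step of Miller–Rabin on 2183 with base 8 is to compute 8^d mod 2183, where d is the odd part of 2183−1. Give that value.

2183 − 1 = 2182 = 2^1 · 1091, so d = 1091.
8^1 ≡ 8 (mod 2183)
8^2 ≡ 8^2 = 64 ≡ 64 (mod 2183)
8^4 ≡ 64^2 = 4096 ≡ 1913 (mod 2183)
8^8 ≡ 1913^2 = 3659569 ≡ 861 (mod 2183)
8^16 ≡ 861^2 = 741321 ≡ 1284 (mod 2183)
8^32 ≡ 1284^2 = 1648656 ≡ 491 (mod 2183)
8^64 ≡ 491^2 = 241081 ≡ 951 (mod 2183)
8^128 ≡ 951^2 = 904401 ≡ 639 (mod 2183)
8^256 ≡ 639^2 = 408321 ≡ 100 (mod 2183)
8^512 ≡ 100^2 = 10000 ≡ 1268 (mod 2183)
8^1024 ≡ 1268^2 = 1607824 ≡ 1136 (mod 2183)
1091 = 1024 + 64 + 2 + 1 in binary powers of 2.
So 8^1091 ≡ 1136 · 951 · 64 · 8 ≡ 1309 (mod 2183).
Squaring chain: 1309; never reaches −1, so base 8 is a Miller–Rabin witness that 2183 is composite.

1309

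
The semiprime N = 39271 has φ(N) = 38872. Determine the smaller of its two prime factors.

173

φ(n) = (p−1)(q−1) = n − (p+q) + 1, so p + q = 39271 − 38872 + 1 = 400.
p and q are the roots of t² − 400t + 39271 = 0.
Discriminant: 400² − 4·39271 = 160000 − 157084 = 2916; √2916 = 54.
q = (400 − 54)/2 = 173, p = (400 + 54)/2 = 227.
Check: 173 · 227 = 39271.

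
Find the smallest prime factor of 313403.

29

313403 is odd.
Digit sum 14, not divisible by 3.
Ends in 3: not divisible by 5.
7: 313403 = 7·44771 + 6
11: 313403 = 11·28491 + 2
13: 313403 = 13·24107 + 12
17: 313403 = 17·18435 + 8
19: 313403 = 19·16494 + 17
23: 313403 = 23·13626 + 5
29: 313403 = 29·10807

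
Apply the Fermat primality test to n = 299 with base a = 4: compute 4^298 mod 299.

165

4^1 ≡ 4 (mod 299)
4^2 ≡ 4^2 = 16 ≡ 16 (mod 299)
4^4 ≡ 16^2 = 256 ≡ 256 (mod 299)
4^8 ≡ 256^2 = 65536 ≡ 55 (mod 299)
4^16 ≡ 55^2 = 3025 ≡ 35 (mod 299)
4^32 ≡ 35^2 = 1225 ≡ 29 (mod 299)
4^64 ≡ 29^2 = 841 ≡ 243 (mod 299)
4^128 ≡ 243^2 = 59049 ≡ 146 (mod 299)
4^256 ≡ 146^2 = 21316 ≡ 87 (mod 299)
298 = 256 + 32 + 8 + 2 in binary powers of 2.
So 4^298 ≡ 87 · 29 · 55 · 16 ≡ 165 (mod 299).
Since 165 ≠ 1, base 4 is a Fermat witness: 299 is composite.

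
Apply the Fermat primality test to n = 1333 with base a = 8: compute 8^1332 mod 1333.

8^1 ≡ 8 (mod 1333)
8^2 ≡ 8^2 = 64 ≡ 64 (mod 1333)
8^4 ≡ 64^2 = 4096 ≡ 97 (mod 1333)
8^8 ≡ 97^2 = 9409 ≡ 78 (mod 1333)
8^16 ≡ 78^2 = 6084 ≡ 752 (mod 1333)
8^32 ≡ 752^2 = 565504 ≡ 312 (mod 1333)
8^64 ≡ 312^2 = 97344 ≡ 35 (mod 1333)
8^128 ≡ 35^2 = 1225 ≡ 1225 (mod 1333)
8^256 ≡ 1225^2 = 1500625 ≡ 1000 (mod 1333)
8^512 ≡ 1000^2 = 1000000 ≡ 250 (mod 1333)
8^1024 ≡ 250^2 = 62500 ≡ 1182 (mod 1333)
1332 = 1024 + 256 + 32 + 16 + 4 in binary powers of 2.
So 8^1332 ≡ 1182 · 1000 · 312 · 752 · 97 ≡ 64 (mod 1333).
Since 64 ≠ 1, base 8 is a Fermat witness: 1333 is composite.

64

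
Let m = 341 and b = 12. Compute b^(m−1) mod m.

12^1 ≡ 12 (mod 341)
12^2 ≡ 12^2 = 144 ≡ 144 (mod 341)
12^4 ≡ 144^2 = 20736 ≡ 276 (mod 341)
12^8 ≡ 276^2 = 76176 ≡ 133 (mod 341)
12^16 ≡ 133^2 = 17689 ≡ 298 (mod 341)
12^32 ≡ 298^2 = 88804 ≡ 144 (mod 341)
12^64 ≡ 144^2 = 20736 ≡ 276 (mod 341)
12^128 ≡ 276^2 = 76176 ≡ 133 (mod 341)
12^256 ≡ 133^2 = 17689 ≡ 298 (mod 341)
340 = 256 + 64 + 16 + 4 in binary powers of 2.
So 12^340 ≡ 298 · 276 · 298 · 276 ≡ 56 (mod 341).
Since 56 ≠ 1, base 12 is a Fermat witness: 341 is composite.

56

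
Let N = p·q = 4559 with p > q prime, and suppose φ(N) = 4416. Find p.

97

φ(n) = (p−1)(q−1) = n − (p+q) + 1, so p + q = 4559 − 4416 + 1 = 144.
p and q are the roots of t² − 144t + 4559 = 0.
Discriminant: 144² − 4·4559 = 20736 − 18236 = 2500; √2500 = 50.
q = (144 − 50)/2 = 47, p = (144 + 50)/2 = 97.
Check: 47 · 97 = 4559.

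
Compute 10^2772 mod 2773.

1113

10^1 ≡ 10 (mod 2773)
10^2 ≡ 10^2 = 100 ≡ 100 (mod 2773)
10^4 ≡ 100^2 = 10000 ≡ 1681 (mod 2773)
10^8 ≡ 1681^2 = 2825761 ≡ 74 (mod 2773)
10^16 ≡ 74^2 = 5476 ≡ 2703 (mod 2773)
10^32 ≡ 2703^2 = 7306209 ≡ 2127 (mod 2773)
10^64 ≡ 2127^2 = 4524129 ≡ 1366 (mod 2773)
10^128 ≡ 1366^2 = 1865956 ≡ 2500 (mod 2773)
10^256 ≡ 2500^2 = 6250000 ≡ 2431 (mod 2773)
10^512 ≡ 2431^2 = 5909761 ≡ 498 (mod 2773)
10^1024 ≡ 498^2 = 248004 ≡ 1207 (mod 2773)
10^2048 ≡ 1207^2 = 1456849 ≡ 1024 (mod 2773)
2772 = 2048 + 512 + 128 + 64 + 16 + 4 in binary powers of 2.
So 10^2772 ≡ 1024 · 498 · 2500 · 1366 · 2703 · 1681 ≡ 1113 (mod 2773).
Since 1113 ≠ 1, base 10 is a Fermat witness: 2773 is composite.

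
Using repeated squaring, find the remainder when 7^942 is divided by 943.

7^1 ≡ 7 (mod 943)
7^2 ≡ 7^2 = 49 ≡ 49 (mod 943)
7^4 ≡ 49^2 = 2401 ≡ 515 (mod 943)
7^8 ≡ 515^2 = 265225 ≡ 242 (mod 943)
7^16 ≡ 242^2 = 58564 ≡ 98 (mod 943)
7^32 ≡ 98^2 = 9604 ≡ 174 (mod 943)
7^64 ≡ 174^2 = 30276 ≡ 100 (mod 943)
7^128 ≡ 100^2 = 10000 ≡ 570 (mod 943)
7^256 ≡ 570^2 = 324900 ≡ 508 (mod 943)
7^512 ≡ 508^2 = 258064 ≡ 625 (mod 943)
942 = 512 + 256 + 128 + 32 + 8 + 4 + 2 in binary powers of 2.
So 7^942 ≡ 625 · 508 · 570 · 174 · 242 · 515 · 49 ≡ 156 (mod 943).
Since 156 ≠ 1, base 7 is a Fermat witness: 943 is composite.

156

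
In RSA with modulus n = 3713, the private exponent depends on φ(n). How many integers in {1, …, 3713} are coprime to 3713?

Factor: 3713 = 47 · 79.
φ(3713) = (47−1) · (79−1) = 46 · 78 = 3588.

3588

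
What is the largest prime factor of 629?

629 = 17 · 37
37 is prime.
So 629 = 17 · 37; the largest prime factor is 37.

37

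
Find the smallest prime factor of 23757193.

23757193 is odd.
Digit sum 37, not divisible by 3.
Ends in 3: not divisible by 5.
7: 23757193 = 7·3393884 + 5
11: 23757193 = 11·2159744 + 9
13: 23757193 = 13·1827476 + 5
17: 23757193 = 17·1397481 + 16
19: 23757193 = 19·1250378 + 11
23: 23757193 = 23·1032921 + 10
29: 23757193 = 29·819213 + 16
31: 23757193 = 31·766361 + 2
37: 23757193 = 37·642086 + 11
41: 23757193 = 41·579443 + 30
43: 23757193 = 43·552492 + 37
47: 23757193 = 47·505472 + 9
53: 23757193 = 53·448248 + 49
59: 23757193 = 59·402664 + 17
61: 23757193 = 61·389462 + 11
67: 23757193 = 67·354584 + 65
71: 23757193 = 71·334608 + 25
73: 23757193 = 73·325441

73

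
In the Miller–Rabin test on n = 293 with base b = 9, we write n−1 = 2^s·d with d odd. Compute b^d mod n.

292

293 − 1 = 292 = 2^2 · 73, so d = 73.
9^1 ≡ 9 (mod 293)
9^2 ≡ 9^2 = 81 ≡ 81 (mod 293)
9^4 ≡ 81^2 = 6561 ≡ 115 (mod 293)
9^8 ≡ 115^2 = 13225 ≡ 40 (mod 293)
9^16 ≡ 40^2 = 1600 ≡ 135 (mod 293)
9^32 ≡ 135^2 = 18225 ≡ 59 (mod 293)
9^64 ≡ 59^2 = 3481 ≡ 258 (mod 293)
73 = 64 + 8 + 1 in binary powers of 2.
So 9^73 ≡ 258 · 40 · 9 ≡ 292 (mod 293).
Since 9^d ≡ 292 (mod 293), base 9 does not prove 293 composite.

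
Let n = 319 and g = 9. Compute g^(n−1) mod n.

25

9^1 ≡ 9 (mod 319)
9^2 ≡ 9^2 = 81 ≡ 81 (mod 319)
9^4 ≡ 81^2 = 6561 ≡ 181 (mod 319)
9^8 ≡ 181^2 = 32761 ≡ 223 (mod 319)
9^16 ≡ 223^2 = 49729 ≡ 284 (mod 319)
9^32 ≡ 284^2 = 80656 ≡ 268 (mod 319)
9^64 ≡ 268^2 = 71824 ≡ 49 (mod 319)
9^128 ≡ 49^2 = 2401 ≡ 168 (mod 319)
9^256 ≡ 168^2 = 28224 ≡ 152 (mod 319)
318 = 256 + 32 + 16 + 8 + 4 + 2 in binary powers of 2.
So 9^318 ≡ 152 · 268 · 284 · 223 · 181 · 81 ≡ 25 (mod 319).
Since 25 ≠ 1, base 9 is a Fermat witness: 319 is composite.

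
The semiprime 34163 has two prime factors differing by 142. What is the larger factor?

269

Since p = q + 142, we have 34163 = q(q + 142), so q² + 142q − 34163 = 0.
Discriminant: 142² + 4·34163 = 20164 + 136652 = 156816; √156816 = 396.
q = (−142 + 396)/2 = 127, and p = q + 142 = 269.
Check: 127 · 269 = 34163.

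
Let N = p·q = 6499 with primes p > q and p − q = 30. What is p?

97

Since p = q + 30, we have 6499 = q(q + 30), so q² + 30q − 6499 = 0.
Discriminant: 30² + 4·6499 = 900 + 25996 = 26896; √26896 = 164.
q = (−30 + 164)/2 = 67, and p = q + 30 = 97.
Check: 67 · 97 = 6499.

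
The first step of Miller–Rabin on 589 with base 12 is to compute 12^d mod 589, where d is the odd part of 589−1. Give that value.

589 − 1 = 588 = 2^2 · 147, so d = 147.
12^1 ≡ 12 (mod 589)
12^2 ≡ 12^2 = 144 ≡ 144 (mod 589)
12^4 ≡ 144^2 = 20736 ≡ 121 (mod 589)
12^8 ≡ 121^2 = 14641 ≡ 505 (mod 589)
12^16 ≡ 505^2 = 255025 ≡ 577 (mod 589)
12^32 ≡ 577^2 = 332929 ≡ 144 (mod 589)
12^64 ≡ 144^2 = 20736 ≡ 121 (mod 589)
12^128 ≡ 121^2 = 14641 ≡ 505 (mod 589)
147 = 128 + 16 + 2 + 1 in binary powers of 2.
So 12^147 ≡ 505 · 577 · 144 · 12 ≡ 151 (mod 589).
Squaring chain: 151 → 419; never reaches −1, so base 12 is a Miller–Rabin witness that 589 is composite.

151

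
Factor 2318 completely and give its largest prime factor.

61

2318 = 2 · 1159
1159 = 19 · 61
61 is prime.
So 2318 = 2 · 19 · 61; the largest prime factor is 61.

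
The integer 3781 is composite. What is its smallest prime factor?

19

3781 is odd.
Digit sum 19, not divisible by 3.
Ends in 1: not divisible by 5.
7: 3781 = 7·540 + 1
11: 3781 = 11·343 + 8
13: 3781 = 13·290 + 11
17: 3781 = 17·222 + 7
19: 3781 = 19·199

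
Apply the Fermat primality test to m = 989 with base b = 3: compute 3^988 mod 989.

685

3^1 ≡ 3 (mod 989)
3^2 ≡ 3^2 = 9 ≡ 9 (mod 989)
3^4 ≡ 9^2 = 81 ≡ 81 (mod 989)
3^8 ≡ 81^2 = 6561 ≡ 627 (mod 989)
3^16 ≡ 627^2 = 393129 ≡ 496 (mod 989)
3^32 ≡ 496^2 = 246016 ≡ 744 (mod 989)
3^64 ≡ 744^2 = 553536 ≡ 685 (mod 989)
3^128 ≡ 685^2 = 469225 ≡ 439 (mod 989)
3^256 ≡ 439^2 = 192721 ≡ 855 (mod 989)
3^512 ≡ 855^2 = 731025 ≡ 154 (mod 989)
988 = 512 + 256 + 128 + 64 + 16 + 8 + 4 in binary powers of 2.
So 3^988 ≡ 154 · 855 · 439 · 685 · 496 · 627 · 81 ≡ 685 (mod 989).
Since 685 ≠ 1, base 3 is a Fermat witness: 989 is composite.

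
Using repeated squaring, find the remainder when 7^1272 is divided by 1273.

1179

7^1 ≡ 7 (mod 1273)
7^2 ≡ 7^2 = 49 ≡ 49 (mod 1273)
7^4 ≡ 49^2 = 2401 ≡ 1128 (mod 1273)
7^8 ≡ 1128^2 = 1272384 ≡ 657 (mod 1273)
7^16 ≡ 657^2 = 431649 ≡ 102 (mod 1273)
7^32 ≡ 102^2 = 10404 ≡ 220 (mod 1273)
7^64 ≡ 220^2 = 48400 ≡ 26 (mod 1273)
7^128 ≡ 26^2 = 676 ≡ 676 (mod 1273)
7^256 ≡ 676^2 = 456976 ≡ 1242 (mod 1273)
7^512 ≡ 1242^2 = 1542564 ≡ 961 (mod 1273)
7^1024 ≡ 961^2 = 923521 ≡ 596 (mod 1273)
1272 = 1024 + 128 + 64 + 32 + 16 + 8 in binary powers of 2.
So 7^1272 ≡ 596 · 676 · 26 · 220 · 102 · 657 ≡ 1179 (mod 1273).
Since 1179 ≠ 1, base 7 is a Fermat witness: 1273 is composite.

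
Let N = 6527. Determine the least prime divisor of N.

6527 is odd.
Digit sum 20, not divisible by 3.
Ends in 7: not divisible by 5.
7: 6527 = 7·932 + 3
11: 6527 = 11·593 + 4
13: 6527 = 13·502 + 1
17: 6527 = 17·383 + 16
19: 6527 = 19·343 + 10
23: 6527 = 23·283 + 18
29: 6527 = 29·225 + 2
31: 6527 = 31·210 + 17
37: 6527 = 37·176 + 15
41: 6527 = 41·159 + 8
43: 6527 = 43·151 + 34
47: 6527 = 47·138 + 41
53: 6527 = 53·123 + 8
59: 6527 = 59·110 + 37
61: 6527 = 61·107

61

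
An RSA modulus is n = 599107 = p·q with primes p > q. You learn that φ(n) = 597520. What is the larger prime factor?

971

φ(n) = (p−1)(q−1) = n − (p+q) + 1, so p + q = 599107 − 597520 + 1 = 1588.
p and q are the roots of t² − 1588t + 599107 = 0.
Discriminant: 1588² − 4·599107 = 2521744 − 2396428 = 125316; √125316 = 354.
q = (1588 − 354)/2 = 617, p = (1588 + 354)/2 = 971.
Check: 617 · 971 = 599107.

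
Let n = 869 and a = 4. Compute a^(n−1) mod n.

9

4^1 ≡ 4 (mod 869)
4^2 ≡ 4^2 = 16 ≡ 16 (mod 869)
4^4 ≡ 16^2 = 256 ≡ 256 (mod 869)
4^8 ≡ 256^2 = 65536 ≡ 361 (mod 869)
4^16 ≡ 361^2 = 130321 ≡ 840 (mod 869)
4^32 ≡ 840^2 = 705600 ≡ 841 (mod 869)
4^64 ≡ 841^2 = 707281 ≡ 784 (mod 869)
4^128 ≡ 784^2 = 614656 ≡ 273 (mod 869)
4^256 ≡ 273^2 = 74529 ≡ 664 (mod 869)
4^512 ≡ 664^2 = 440896 ≡ 313 (mod 869)
868 = 512 + 256 + 64 + 32 + 4 in binary powers of 2.
So 4^868 ≡ 313 · 664 · 784 · 841 · 256 ≡ 9 (mod 869).
Since 9 ≠ 1, base 4 is a Fermat witness: 869 is composite.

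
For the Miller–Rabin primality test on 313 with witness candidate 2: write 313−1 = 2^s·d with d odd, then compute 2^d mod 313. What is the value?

313 − 1 = 312 = 2^3 · 39, so d = 39.
2^1 ≡ 2 (mod 313)
2^2 ≡ 2^2 = 4 ≡ 4 (mod 313)
2^4 ≡ 4^2 = 16 ≡ 16 (mod 313)
2^8 ≡ 16^2 = 256 ≡ 256 (mod 313)
2^16 ≡ 256^2 = 65536 ≡ 119 (mod 313)
2^32 ≡ 119^2 = 14161 ≡ 76 (mod 313)
39 = 32 + 4 + 2 + 1 in binary powers of 2.
So 2^39 ≡ 76 · 16 · 4 · 2 ≡ 25 (mod 313).
Squaring chain: 25 → 312 → 1; reaches −1, so base 2 does not prove 313 composite.

25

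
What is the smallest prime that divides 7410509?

97

7410509 is odd.
Digit sum 26, not divisible by 3.
Ends in 9: not divisible by 5.
7: 7410509 = 7·1058644 + 1
11: 7410509 = 11·673682 + 7
13: 7410509 = 13·570039 + 2
17: 7410509 = 17·435912 + 5
19: 7410509 = 19·390026 + 15
23: 7410509 = 23·322196 + 1
29: 7410509 = 29·255534 + 23
31: 7410509 = 31·239048 + 21
37: 7410509 = 37·200284 + 1
41: 7410509 = 41·180744 + 5
43: 7410509 = 43·172337 + 18
47: 7410509 = 47·157670 + 19
53: 7410509 = 53·139820 + 49
59: 7410509 = 59·125601 + 50
61: 7410509 = 61·121483 + 46
67: 7410509 = 67·110604 + 41
71: 7410509 = 71·104373 + 26
73: 7410509 = 73·101513 + 60
79: 7410509 = 79·93803 + 72
83: 7410509 = 83·89283 + 20
89: 7410509 = 89·83264 + 13
97: 7410509 = 97·76397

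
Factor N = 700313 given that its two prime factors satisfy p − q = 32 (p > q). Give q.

821

Since p = q + 32, we have 700313 = q(q + 32), so q² + 32q − 700313 = 0.
Discriminant: 32² + 4·700313 = 1024 + 2801252 = 2802276; √2802276 = 1674.
q = (−32 + 1674)/2 = 821, and p = q + 32 = 853.
Check: 821 · 853 = 700313.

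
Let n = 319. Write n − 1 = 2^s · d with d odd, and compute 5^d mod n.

319 − 1 = 318 = 2^1 · 159, so d = 159.
5^1 ≡ 5 (mod 319)
5^2 ≡ 5^2 = 25 ≡ 25 (mod 319)
5^4 ≡ 25^2 = 625 ≡ 306 (mod 319)
5^8 ≡ 306^2 = 93636 ≡ 169 (mod 319)
5^16 ≡ 169^2 = 28561 ≡ 170 (mod 319)
5^32 ≡ 170^2 = 28900 ≡ 190 (mod 319)
5^64 ≡ 190^2 = 36100 ≡ 53 (mod 319)
5^128 ≡ 53^2 = 2809 ≡ 257 (mod 319)
159 = 128 + 16 + 8 + 4 + 2 + 1 in binary powers of 2.
So 5^159 ≡ 257 · 170 · 169 · 306 · 25 · 5 ≡ 196 (mod 319).
Squaring chain: 196; never reaches −1, so base 5 is a Miller–Rabin witness that 319 is composite.

196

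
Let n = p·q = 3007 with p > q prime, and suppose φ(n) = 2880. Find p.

97

φ(n) = (p−1)(q−1) = n − (p+q) + 1, so p + q = 3007 − 2880 + 1 = 128.
p and q are the roots of t² − 128t + 3007 = 0.
Discriminant: 128² − 4·3007 = 16384 − 12028 = 4356; √4356 = 66.
q = (128 − 66)/2 = 31, p = (128 + 66)/2 = 97.
Check: 31 · 97 = 3007.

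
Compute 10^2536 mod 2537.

10^1 ≡ 10 (mod 2537)
10^2 ≡ 10^2 = 100 ≡ 100 (mod 2537)
10^4 ≡ 100^2 = 10000 ≡ 2389 (mod 2537)
10^8 ≡ 2389^2 = 5707321 ≡ 1608 (mod 2537)
10^16 ≡ 1608^2 = 2585664 ≡ 461 (mod 2537)
10^32 ≡ 461^2 = 212521 ≡ 1950 (mod 2537)
10^64 ≡ 1950^2 = 3802500 ≡ 2074 (mod 2537)
10^128 ≡ 2074^2 = 4301476 ≡ 1261 (mod 2537)
10^256 ≡ 1261^2 = 1590121 ≡ 1959 (mod 2537)
10^512 ≡ 1959^2 = 3837681 ≡ 1737 (mod 2537)
10^1024 ≡ 1737^2 = 3017169 ≡ 676 (mod 2537)
10^2048 ≡ 676^2 = 456976 ≡ 316 (mod 2537)
2536 = 2048 + 256 + 128 + 64 + 32 + 8 in binary powers of 2.
So 10^2536 ≡ 316 · 1959 · 1261 · 2074 · 1950 · 1608 ≡ 547 (mod 2537).
Since 547 ≠ 1, base 10 is a Fermat witness: 2537 is composite.

547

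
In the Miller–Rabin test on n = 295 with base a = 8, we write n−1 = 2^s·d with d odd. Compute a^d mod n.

172

295 − 1 = 294 = 2^1 · 147, so d = 147.
8^1 ≡ 8 (mod 295)
8^2 ≡ 8^2 = 64 ≡ 64 (mod 295)
8^4 ≡ 64^2 = 4096 ≡ 261 (mod 295)
8^8 ≡ 261^2 = 68121 ≡ 271 (mod 295)
8^16 ≡ 271^2 = 73441 ≡ 281 (mod 295)
8^32 ≡ 281^2 = 78961 ≡ 196 (mod 295)
8^64 ≡ 196^2 = 38416 ≡ 66 (mod 295)
8^128 ≡ 66^2 = 4356 ≡ 226 (mod 295)
147 = 128 + 16 + 2 + 1 in binary powers of 2.
So 8^147 ≡ 226 · 281 · 64 · 8 ≡ 172 (mod 295).
Squaring chain: 172; never reaches −1, so base 8 is a Miller–Rabin witness that 295 is composite.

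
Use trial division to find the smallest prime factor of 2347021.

2347021 is odd.
Digit sum 19, not divisible by 3.
Ends in 1: not divisible by 5.
7: 2347021 = 7·335288 + 5
11: 2347021 = 11·213365 + 6
13: 2347021 = 13·180540 + 1
17: 2347021 = 17·138060 + 1
19: 2347021 = 19·123527 + 8
23: 2347021 = 23·102044 + 9
29: 2347021 = 29·80931 + 22
31: 2347021 = 31·75710 + 11
37: 2347021 = 37·63433

37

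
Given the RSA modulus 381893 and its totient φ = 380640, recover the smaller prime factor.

521

φ(n) = (p−1)(q−1) = n − (p+q) + 1, so p + q = 381893 − 380640 + 1 = 1254.
p and q are the roots of t² − 1254t + 381893 = 0.
Discriminant: 1254² − 4·381893 = 1572516 − 1527572 = 44944; √44944 = 212.
q = (1254 − 212)/2 = 521, p = (1254 + 212)/2 = 733.
Check: 521 · 733 = 381893.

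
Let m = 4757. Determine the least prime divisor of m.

4757 is odd.
Digit sum 23, not divisible by 3.
Ends in 7: not divisible by 5.
7: 4757 = 7·679 + 4
11: 4757 = 11·432 + 5
13: 4757 = 13·365 + 12
17: 4757 = 17·279 + 14
19: 4757 = 19·250 + 7
23: 4757 = 23·206 + 19
29: 4757 = 29·164 + 1
31: 4757 = 31·153 + 14
37: 4757 = 37·128 + 21
41: 4757 = 41·116 + 1
43: 4757 = 43·110 + 27
47: 4757 = 47·101 + 10
53: 4757 = 53·89 + 40
59: 4757 = 59·80 + 37
61: 4757 = 61·77 + 60
67: 4757 = 67·71

67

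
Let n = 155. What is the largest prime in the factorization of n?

31

155 = 5 · 31
31 is prime.
So 155 = 5 · 31; the largest prime factor is 31.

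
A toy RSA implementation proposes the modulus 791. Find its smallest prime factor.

7

791 is odd.
Digit sum 17, not divisible by 3.
Ends in 1: not divisible by 5.
7: 791 = 7·113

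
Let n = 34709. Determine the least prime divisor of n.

61

34709 is odd.
Digit sum 23, not divisible by 3.
Ends in 9: not divisible by 5.
7: 34709 = 7·4958 + 3
11: 34709 = 11·3155 + 4
13: 34709 = 13·2669 + 12
17: 34709 = 17·2041 + 12
19: 34709 = 19·1826 + 15
23: 34709 = 23·1509 + 2
29: 34709 = 29·1196 + 25
31: 34709 = 31·1119 + 20
37: 34709 = 37·938 + 3
41: 34709 = 41·846 + 23
43: 34709 = 43·807 + 8
47: 34709 = 47·738 + 23
53: 34709 = 53·654 + 47
59: 34709 = 59·588 + 17
61: 34709 = 61·569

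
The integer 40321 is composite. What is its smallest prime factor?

40321 is odd.
Digit sum 10, not divisible by 3.
Ends in 1: not divisible by 5.
7: 40321 = 7·5760 + 1
11: 40321 = 11·3665 + 6
13: 40321 = 13·3101 + 8
17: 40321 = 17·2371 + 14
19: 40321 = 19·2122 + 3
23: 40321 = 23·1753 + 2
29: 40321 = 29·1390 + 11
31: 40321 = 31·1300 + 21
37: 40321 = 37·1089 + 28
41: 40321 = 41·983 + 18
43: 40321 = 43·937 + 30
47: 40321 = 47·857 + 42
53: 40321 = 53·760 + 41
59: 40321 = 59·683 + 24
61: 40321 = 61·661

61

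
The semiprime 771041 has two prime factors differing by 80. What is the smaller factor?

839

Since p = q + 80, we have 771041 = q(q + 80), so q² + 80q − 771041 = 0.
Discriminant: 80² + 4·771041 = 6400 + 3084164 = 3090564; √3090564 = 1758.
q = (−80 + 1758)/2 = 839, and p = q + 80 = 919.
Check: 839 · 919 = 771041.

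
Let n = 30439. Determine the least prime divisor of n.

30439 is odd.
Digit sum 19, not divisible by 3.
Ends in 9: not divisible by 5.
7: 30439 = 7·4348 + 3
11: 30439 = 11·2767 + 2
13: 30439 = 13·2341 + 6
17: 30439 = 17·1790 + 9
19: 30439 = 19·1602 + 1
23: 30439 = 23·1323 + 10
29: 30439 = 29·1049 + 18
31: 30439 = 31·981 + 28
37: 30439 = 37·822 + 25
41: 30439 = 41·742 + 17
43: 30439 = 43·707 + 38
47: 30439 = 47·647 + 30
53: 30439 = 53·574 + 17
59: 30439 = 59·515 + 54
61: 30439 = 61·499

61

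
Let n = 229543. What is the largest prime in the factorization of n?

229543 = 53 · 4331
4331 = 61 · 71
71 is prime.
So 229543 = 53 · 61 · 71; the largest prime factor is 71.

71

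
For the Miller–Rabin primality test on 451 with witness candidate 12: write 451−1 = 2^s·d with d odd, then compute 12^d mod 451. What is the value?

243

451 − 1 = 450 = 2^1 · 225, so d = 225.
12^1 ≡ 12 (mod 451)
12^2 ≡ 12^2 = 144 ≡ 144 (mod 451)
12^4 ≡ 144^2 = 20736 ≡ 441 (mod 451)
12^8 ≡ 441^2 = 194481 ≡ 100 (mod 451)
12^16 ≡ 100^2 = 10000 ≡ 78 (mod 451)
12^32 ≡ 78^2 = 6084 ≡ 221 (mod 451)
12^64 ≡ 221^2 = 48841 ≡ 133 (mod 451)
12^128 ≡ 133^2 = 17689 ≡ 100 (mod 451)
225 = 128 + 64 + 32 + 1 in binary powers of 2.
So 12^225 ≡ 100 · 133 · 221 · 12 ≡ 243 (mod 451).
Squaring chain: 243; never reaches −1, so base 12 is a Miller–Rabin witness that 451 is composite.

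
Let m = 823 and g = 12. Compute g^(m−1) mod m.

12^1 ≡ 12 (mod 823)
12^2 ≡ 12^2 = 144 ≡ 144 (mod 823)
12^4 ≡ 144^2 = 20736 ≡ 161 (mod 823)
12^8 ≡ 161^2 = 25921 ≡ 408 (mod 823)
12^16 ≡ 408^2 = 166464 ≡ 218 (mod 823)
12^32 ≡ 218^2 = 47524 ≡ 613 (mod 823)
12^64 ≡ 613^2 = 375769 ≡ 481 (mod 823)
12^128 ≡ 481^2 = 231361 ≡ 98 (mod 823)
12^256 ≡ 98^2 = 9604 ≡ 551 (mod 823)
12^512 ≡ 551^2 = 303601 ≡ 737 (mod 823)
822 = 512 + 256 + 32 + 16 + 4 + 2 in binary powers of 2.
So 12^822 ≡ 737 · 551 · 613 · 218 · 161 · 144 ≡ 1 (mod 823).
Since the result is 1, base 12 gives no evidence that 823 is composite.

1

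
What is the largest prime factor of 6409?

6409 = 13 · 493
493 = 17 · 29
29 is prime.
So 6409 = 13 · 17 · 29; the largest prime factor is 29.

29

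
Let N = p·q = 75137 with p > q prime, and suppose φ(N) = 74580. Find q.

227

φ(n) = (p−1)(q−1) = n − (p+q) + 1, so p + q = 75137 − 74580 + 1 = 558.
p and q are the roots of t² − 558t + 75137 = 0.
Discriminant: 558² − 4·75137 = 311364 − 300548 = 10816; √10816 = 104.
q = (558 − 104)/2 = 227, p = (558 + 104)/2 = 331.
Check: 227 · 331 = 75137.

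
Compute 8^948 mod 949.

8^1 ≡ 8 (mod 949)
8^2 ≡ 8^2 = 64 ≡ 64 (mod 949)
8^4 ≡ 64^2 = 4096 ≡ 300 (mod 949)
8^8 ≡ 300^2 = 90000 ≡ 794 (mod 949)
8^16 ≡ 794^2 = 630436 ≡ 300 (mod 949)
8^32 ≡ 300^2 = 90000 ≡ 794 (mod 949)
8^64 ≡ 794^2 = 630436 ≡ 300 (mod 949)
8^128 ≡ 300^2 = 90000 ≡ 794 (mod 949)
8^256 ≡ 794^2 = 630436 ≡ 300 (mod 949)
8^512 ≡ 300^2 = 90000 ≡ 794 (mod 949)
948 = 512 + 256 + 128 + 32 + 16 + 4 in binary powers of 2.
So 8^948 ≡ 794 · 300 · 794 · 794 · 300 · 300 ≡ 1 (mod 949).
Since the result is 1, base 8 gives no evidence that 949 is composite.

1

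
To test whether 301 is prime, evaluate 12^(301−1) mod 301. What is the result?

12^1 ≡ 12 (mod 301)
12^2 ≡ 12^2 = 144 ≡ 144 (mod 301)
12^4 ≡ 144^2 = 20736 ≡ 268 (mod 301)
12^8 ≡ 268^2 = 71824 ≡ 186 (mod 301)
12^16 ≡ 186^2 = 34596 ≡ 282 (mod 301)
12^32 ≡ 282^2 = 79524 ≡ 60 (mod 301)
12^64 ≡ 60^2 = 3600 ≡ 289 (mod 301)
12^128 ≡ 289^2 = 83521 ≡ 144 (mod 301)
12^256 ≡ 144^2 = 20736 ≡ 268 (mod 301)
300 = 256 + 32 + 8 + 4 in binary powers of 2.
So 12^300 ≡ 268 · 60 · 186 · 268 ≡ 64 (mod 301).
Since 64 ≠ 1, base 12 is a Fermat witness: 301 is composite.

64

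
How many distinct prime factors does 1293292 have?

6

1293292 = 2^2 · 323323
323323 = 7 · 46189
46189 = 11 · 4199
4199 = 13 · 323
323 = 17 · 19
1293292 = 2^2 · 7 · 11 · 13 · 17 · 19, which has 6 distinct prime factors.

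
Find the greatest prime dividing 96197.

96197 = 19 · 5063
5063 = 61 · 83
83 is prime.
So 96197 = 19 · 61 · 83; the largest prime factor is 83.

83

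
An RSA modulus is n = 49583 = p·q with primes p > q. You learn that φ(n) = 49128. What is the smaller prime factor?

φ(n) = (p−1)(q−1) = n − (p+q) + 1, so p + q = 49583 − 49128 + 1 = 456.
p and q are the roots of t² − 456t + 49583 = 0.
Discriminant: 456² − 4·49583 = 207936 − 198332 = 9604; √9604 = 98.
q = (456 − 98)/2 = 179, p = (456 + 98)/2 = 277.
Check: 179 · 277 = 49583.

179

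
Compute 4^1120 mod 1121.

1111

4^1 ≡ 4 (mod 1121)
4^2 ≡ 4^2 = 16 ≡ 16 (mod 1121)
4^4 ≡ 16^2 = 256 ≡ 256 (mod 1121)
4^8 ≡ 256^2 = 65536 ≡ 518 (mod 1121)
4^16 ≡ 518^2 = 268324 ≡ 405 (mod 1121)
4^32 ≡ 405^2 = 164025 ≡ 359 (mod 1121)
4^64 ≡ 359^2 = 128881 ≡ 1087 (mod 1121)
4^128 ≡ 1087^2 = 1181569 ≡ 35 (mod 1121)
4^256 ≡ 35^2 = 1225 ≡ 104 (mod 1121)
4^512 ≡ 104^2 = 10816 ≡ 727 (mod 1121)
4^1024 ≡ 727^2 = 528529 ≡ 538 (mod 1121)
1120 = 1024 + 64 + 32 in binary powers of 2.
So 4^1120 ≡ 538 · 1087 · 359 ≡ 1111 (mod 1121).
Since 1111 ≠ 1, base 4 is a Fermat witness: 1121 is composite.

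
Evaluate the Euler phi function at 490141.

Factor: 490141 = 31 · 97 · 163.
φ(490141) = (31−1) · (97−1) · (163−1) = 30 · 96 · 162 = 466560.

466560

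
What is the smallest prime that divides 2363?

2363 is odd.
Digit sum 14, not divisible by 3.
Ends in 3: not divisible by 5.
7: 2363 = 7·337 + 4
11: 2363 = 11·214 + 9
13: 2363 = 13·181 + 10
17: 2363 = 17·139

17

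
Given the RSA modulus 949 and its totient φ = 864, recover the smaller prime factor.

φ(n) = (p−1)(q−1) = n − (p+q) + 1, so p + q = 949 − 864 + 1 = 86.
p and q are the roots of t² − 86t + 949 = 0.
Discriminant: 86² − 4·949 = 7396 − 3796 = 3600; √3600 = 60.
q = (86 − 60)/2 = 13, p = (86 + 60)/2 = 73.
Check: 13 · 73 = 949.

13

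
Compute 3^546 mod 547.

3^1 ≡ 3 (mod 547)
3^2 ≡ 3^2 = 9 ≡ 9 (mod 547)
3^4 ≡ 9^2 = 81 ≡ 81 (mod 547)
3^8 ≡ 81^2 = 6561 ≡ 544 (mod 547)
3^16 ≡ 544^2 = 295936 ≡ 9 (mod 547)
3^32 ≡ 9^2 = 81 ≡ 81 (mod 547)
3^64 ≡ 81^2 = 6561 ≡ 544 (mod 547)
3^128 ≡ 544^2 = 295936 ≡ 9 (mod 547)
3^256 ≡ 9^2 = 81 ≡ 81 (mod 547)
3^512 ≡ 81^2 = 6561 ≡ 544 (mod 547)
546 = 512 + 32 + 2 in binary powers of 2.
So 3^546 ≡ 544 · 81 · 9 ≡ 1 (mod 547).
Since the result is 1, base 3 gives no evidence that 547 is composite.

1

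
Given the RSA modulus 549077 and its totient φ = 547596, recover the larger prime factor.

743

φ(n) = (p−1)(q−1) = n − (p+q) + 1, so p + q = 549077 − 547596 + 1 = 1482.
p and q are the roots of t² − 1482t + 549077 = 0.
Discriminant: 1482² − 4·549077 = 2196324 − 2196308 = 16; √16 = 4.
q = (1482 − 4)/2 = 739, p = (1482 + 4)/2 = 743.
Check: 739 · 743 = 549077.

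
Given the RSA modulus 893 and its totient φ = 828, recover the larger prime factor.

47

φ(n) = (p−1)(q−1) = n − (p+q) + 1, so p + q = 893 − 828 + 1 = 66.
p and q are the roots of t² − 66t + 893 = 0.
Discriminant: 66² − 4·893 = 4356 − 3572 = 784; √784 = 28.
q = (66 − 28)/2 = 19, p = (66 + 28)/2 = 47.
Check: 19 · 47 = 893.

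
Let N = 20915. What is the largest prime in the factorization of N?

20915 = 5 · 4183
4183 = 47 · 89
89 is prime.
So 20915 = 5 · 47 · 89; the largest prime factor is 89.

89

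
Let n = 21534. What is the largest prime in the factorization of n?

97

21534 = 2 · 10767
10767 = 3 · 3589
3589 = 37 · 97
97 is prime.
So 21534 = 2 · 3 · 37 · 97; the largest prime factor is 97.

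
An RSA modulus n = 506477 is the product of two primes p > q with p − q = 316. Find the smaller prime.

571

Since p = q + 316, we have 506477 = q(q + 316), so q² + 316q − 506477 = 0.
Discriminant: 316² + 4·506477 = 99856 + 2025908 = 2125764; √2125764 = 1458.
q = (−316 + 1458)/2 = 571, and p = q + 316 = 887.
Check: 571 · 887 = 506477.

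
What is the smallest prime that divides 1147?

31

1147 is odd.
Digit sum 13, not divisible by 3.
Ends in 7: not divisible by 5.
7: 1147 = 7·163 + 6
11: 1147 = 11·104 + 3
13: 1147 = 13·88 + 3
17: 1147 = 17·67 + 8
19: 1147 = 19·60 + 7
23: 1147 = 23·49 + 20
29: 1147 = 29·39 + 16
31: 1147 = 31·37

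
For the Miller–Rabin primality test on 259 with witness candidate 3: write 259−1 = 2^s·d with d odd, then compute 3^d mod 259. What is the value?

27

259 − 1 = 258 = 2^1 · 129, so d = 129.
3^1 ≡ 3 (mod 259)
3^2 ≡ 3^2 = 9 ≡ 9 (mod 259)
3^4 ≡ 9^2 = 81 ≡ 81 (mod 259)
3^8 ≡ 81^2 = 6561 ≡ 86 (mod 259)
3^16 ≡ 86^2 = 7396 ≡ 144 (mod 259)
3^32 ≡ 144^2 = 20736 ≡ 16 (mod 259)
3^64 ≡ 16^2 = 256 ≡ 256 (mod 259)
3^128 ≡ 256^2 = 65536 ≡ 9 (mod 259)
129 = 128 + 1 in binary powers of 2.
So 3^129 ≡ 9 · 3 ≡ 27 (mod 259).
Squaring chain: 27; never reaches −1, so base 3 is a Miller–Rabin witness that 259 is composite.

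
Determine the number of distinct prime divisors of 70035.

70035 = 3 · 23345
23345 = 5 · 4669
4669 = 7 · 667
667 = 23 · 29
70035 = 3 · 5 · 7 · 23 · 29, which has 5 distinct prime factors.

5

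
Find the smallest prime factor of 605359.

19

605359 is odd.
Digit sum 28, not divisible by 3.
Ends in 9: not divisible by 5.
7: 605359 = 7·86479 + 6
11: 605359 = 11·55032 + 7
13: 605359 = 13·46566 + 1
17: 605359 = 17·35609 + 6
19: 605359 = 19·31861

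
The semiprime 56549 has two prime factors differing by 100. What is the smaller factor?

Since p = q + 100, we have 56549 = q(q + 100), so q² + 100q − 56549 = 0.
Discriminant: 100² + 4·56549 = 10000 + 226196 = 236196; √236196 = 486.
q = (−100 + 486)/2 = 193, and p = q + 100 = 293.
Check: 193 · 293 = 56549.

193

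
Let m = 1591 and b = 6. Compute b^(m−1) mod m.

6^1 ≡ 6 (mod 1591)
6^2 ≡ 6^2 = 36 ≡ 36 (mod 1591)
6^4 ≡ 36^2 = 1296 ≡ 1296 (mod 1591)
6^8 ≡ 1296^2 = 1679616 ≡ 1111 (mod 1591)
6^16 ≡ 1111^2 = 1234321 ≡ 1296 (mod 1591)
6^32 ≡ 1296^2 = 1679616 ≡ 1111 (mod 1591)
6^64 ≡ 1111^2 = 1234321 ≡ 1296 (mod 1591)
6^128 ≡ 1296^2 = 1679616 ≡ 1111 (mod 1591)
6^256 ≡ 1111^2 = 1234321 ≡ 1296 (mod 1591)
6^512 ≡ 1296^2 = 1679616 ≡ 1111 (mod 1591)
6^1024 ≡ 1111^2 = 1234321 ≡ 1296 (mod 1591)
1590 = 1024 + 512 + 32 + 16 + 4 + 2 in binary powers of 2.
So 6^1590 ≡ 1296 · 1111 · 1111 · 1296 · 1296 · 36 ≡ 517 (mod 1591).
Since 517 ≠ 1, base 6 is a Fermat witness: 1591 is composite.

517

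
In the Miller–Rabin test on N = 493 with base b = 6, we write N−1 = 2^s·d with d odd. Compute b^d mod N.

493 − 1 = 492 = 2^2 · 123, so d = 123.
6^1 ≡ 6 (mod 493)
6^2 ≡ 6^2 = 36 ≡ 36 (mod 493)
6^4 ≡ 36^2 = 1296 ≡ 310 (mod 493)
6^8 ≡ 310^2 = 96100 ≡ 458 (mod 493)
6^16 ≡ 458^2 = 209764 ≡ 239 (mod 493)
6^32 ≡ 239^2 = 57121 ≡ 426 (mod 493)
6^64 ≡ 426^2 = 181476 ≡ 52 (mod 493)
123 = 64 + 32 + 16 + 8 + 2 + 1 in binary powers of 2.
So 6^123 ≡ 52 · 426 · 239 · 458 · 36 · 6 ≡ 328 (mod 493).
Squaring chain: 328 → 110; never reaches −1, so base 6 is a Miller–Rabin witness that 493 is composite.

328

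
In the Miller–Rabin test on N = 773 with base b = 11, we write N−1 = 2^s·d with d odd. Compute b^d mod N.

773 − 1 = 772 = 2^2 · 193, so d = 193.
11^1 ≡ 11 (mod 773)
11^2 ≡ 11^2 = 121 ≡ 121 (mod 773)
11^4 ≡ 121^2 = 14641 ≡ 727 (mod 773)
11^8 ≡ 727^2 = 528529 ≡ 570 (mod 773)
11^16 ≡ 570^2 = 324900 ≡ 240 (mod 773)
11^32 ≡ 240^2 = 57600 ≡ 398 (mod 773)
11^64 ≡ 398^2 = 158404 ≡ 712 (mod 773)
11^128 ≡ 712^2 = 506944 ≡ 629 (mod 773)
193 = 128 + 64 + 1 in binary powers of 2.
So 11^193 ≡ 629 · 712 · 11 ≡ 772 (mod 773).
Since 11^d ≡ 772 (mod 773), base 11 does not prove 773 composite.

772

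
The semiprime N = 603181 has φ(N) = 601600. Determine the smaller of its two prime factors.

φ(n) = (p−1)(q−1) = n − (p+q) + 1, so p + q = 603181 − 601600 + 1 = 1582.
p and q are the roots of t² − 1582t + 603181 = 0.
Discriminant: 1582² − 4·603181 = 2502724 − 2412724 = 90000; √90000 = 300.
q = (1582 − 300)/2 = 641, p = (1582 + 300)/2 = 941.
Check: 641 · 941 = 603181.

641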